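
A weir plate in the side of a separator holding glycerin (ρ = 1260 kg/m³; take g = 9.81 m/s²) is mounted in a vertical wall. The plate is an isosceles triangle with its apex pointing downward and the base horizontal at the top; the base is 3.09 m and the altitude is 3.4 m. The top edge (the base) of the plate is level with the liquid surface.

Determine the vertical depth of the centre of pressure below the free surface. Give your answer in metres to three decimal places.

γ = ρg = 1260 × 9.81 / 1000 = 12.3606 kN/m³.
With the apex down, the centroid sits h/3 = 3.4/3 = 1.13333 m below the base (the top edge), so the centroid depth is h_c = 1.13333 m.
A = ½ × 3.09 × 3.4 = 5.253 m².
Resultant F = γ·h_c·A = 12.3606 × 1.13333 × 5.253 = 73.5874 kN.
I_c = b·h³/36 = 3.09 × 3.4³/36 = 3.37359 m⁴.
Centre of pressure: y_p = y_c + I_c/(y_c·A) = 1.13333 + 3.37359/(1.13333 × 5.253) = 1.13333 + 0.566668 = 1.7 m along the plane.

h_p = 1.700 m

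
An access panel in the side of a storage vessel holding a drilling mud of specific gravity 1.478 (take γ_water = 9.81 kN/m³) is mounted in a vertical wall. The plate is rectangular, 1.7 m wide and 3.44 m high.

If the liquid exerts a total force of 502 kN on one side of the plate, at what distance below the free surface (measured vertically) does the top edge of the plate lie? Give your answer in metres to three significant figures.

γ = 1.478 × 9.81 = 14.49918 kN/m³.
A = 1.7 × 3.44 = 5.848 m².
From F = γ·h_c·A, the centroid depth is h_c = 502/(14.49918 × 5.848) = 5.92043 m.
The centroid lies 3.44/2 = 1.72 m below the top edge, so the top edge sits at h_top = 5.92043 − 1.72 = 4.20043 m below the surface.

d_top ≈ 4.20 m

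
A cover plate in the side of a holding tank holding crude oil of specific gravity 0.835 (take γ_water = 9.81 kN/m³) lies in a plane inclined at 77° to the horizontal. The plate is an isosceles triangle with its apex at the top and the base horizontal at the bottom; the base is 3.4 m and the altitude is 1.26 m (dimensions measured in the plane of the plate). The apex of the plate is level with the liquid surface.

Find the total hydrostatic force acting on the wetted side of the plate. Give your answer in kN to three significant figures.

F ≈ 14.4 kN

γ = 0.835 × 9.81 = 8.19135 kN/m³.
Let θ = 77° be the plate's angle to the horizontal; measure y along the incline from where the plane meets the free surface. Vertical depth h = y·sinθ with sinθ = 0.974370.
With the apex up, the centroid sits 2h/3 = 2 × 1.26/3 = 0.84 m below the apex, so y_c = 0.84 m and h_c = 0.84 × 0.974370 = 0.818471 m.
A = ½ × 3.4 × 1.26 = 2.142 m².
Resultant F = γ·h_c·A = 8.19135 × 0.818471 × 2.142 = 14.3608 kN.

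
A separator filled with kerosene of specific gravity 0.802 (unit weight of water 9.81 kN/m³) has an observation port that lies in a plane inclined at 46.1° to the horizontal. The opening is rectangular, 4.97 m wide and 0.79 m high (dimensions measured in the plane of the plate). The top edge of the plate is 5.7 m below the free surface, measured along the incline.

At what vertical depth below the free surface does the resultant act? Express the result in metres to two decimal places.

h_p = 4.40 m

γ = 0.802 × 9.81 = 7.86762 kN/m³.
Let θ = 46.1° be the plate's angle to the horizontal; measure y along the incline from where the plane meets the free surface. Vertical depth h = y·sinθ with sinθ = 0.720551.
The centroid lies 0.79/2 = 0.395 m below the top edge, so y_c = 5.7 + 0.395 = 6.095 m and h_c = 6.095 × 0.720551 = 4.39176 m.
A = 4.97 × 0.79 = 3.9263 m².
Resultant F = γ·h_c·A = 7.86762 × 4.39176 × 3.9263 = 135.664 kN.
I_c = b·h³/12 = 4.97 × 0.79³/12 = 0.2042 m⁴.
Centre of pressure: y_p = y_c + I_c/(y_c·A) = 6.095 + 0.2042/(6.095 × 3.9263) = 6.095 + 0.00853294 = 6.10353 m along the plane.
Vertically, h_p = y_p·sinθ = 6.10353 × 0.720551 = 4.3979 m.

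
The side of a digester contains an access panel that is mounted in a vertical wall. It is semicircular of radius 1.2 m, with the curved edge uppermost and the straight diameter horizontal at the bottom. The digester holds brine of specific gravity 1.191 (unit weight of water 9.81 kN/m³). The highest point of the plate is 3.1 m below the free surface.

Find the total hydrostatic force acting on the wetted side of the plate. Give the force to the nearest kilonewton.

F ≈ 100 kN

γ = 1.191 × 9.81 = 11.68371 kN/m³.
The centroid lies 4r/(3π) = 0.509296 m above the diameter, so r − 4r/(3π) = 1.2 − 0.509296 = 0.690704 m below the topmost point, so the centroid depth is h_c = 3.1 + 0.690704 = 3.7907 m.
A = πr²/2 = π × 1.2²/2 = 2.26195 m².
Resultant F = γ·h_c·A = 11.68371 × 3.7907 × 2.26195 = 100.18 kN.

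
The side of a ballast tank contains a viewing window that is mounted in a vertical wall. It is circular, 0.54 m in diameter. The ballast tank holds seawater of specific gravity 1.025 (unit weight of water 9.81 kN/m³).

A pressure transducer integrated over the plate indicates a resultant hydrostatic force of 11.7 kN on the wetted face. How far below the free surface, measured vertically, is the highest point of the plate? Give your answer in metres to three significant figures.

γ = 1.025 × 9.81 = 10.05525 kN/m³.
A = π(0.27)² = 0.229022 m².
From F = γ·h_c·A, the centroid depth is h_c = 11.7/(10.05525 × 0.229022) = 5.08061 m.
The centroid is at the centre, 0.27 m below the top of the plate, so the highest point sits at h_top = 5.08061 − 0.27 = 4.81061 m below the surface.

d_top ≈ 4.81 m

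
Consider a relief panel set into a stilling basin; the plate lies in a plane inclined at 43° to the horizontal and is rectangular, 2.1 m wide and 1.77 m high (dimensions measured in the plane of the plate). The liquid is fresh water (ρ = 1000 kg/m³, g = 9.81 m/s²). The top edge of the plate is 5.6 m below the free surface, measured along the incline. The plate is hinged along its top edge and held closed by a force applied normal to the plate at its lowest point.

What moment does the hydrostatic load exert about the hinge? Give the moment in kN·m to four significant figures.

M ≈ 149.2 kN·m

γ = ρg = 1000 × 9.81 = 9810 N/m³ = 9.81 kN/m³.
Let θ = 43° be the plate's angle to the horizontal; measure y along the incline from where the plane meets the free surface. Vertical depth h = y·sinθ with sinθ = 0.681998.
The centroid lies 1.77/2 = 0.885 m below the top edge, so y_c = 5.6 + 0.885 = 6.485 m and h_c = 6.485 × 0.681998 = 4.42276 m.
A = 2.1 × 1.77 = 3.717 m².
Resultant F = γ·h_c·A = 9.81 × 4.42276 × 3.717 = 161.271 kN.
I_c = b·h³/12 = 2.1 × 1.77³/12 = 0.970416 m⁴.
Centre of pressure: y_p = y_c + I_c/(y_c·A) = 6.485 + 0.970416/(6.485 × 3.717) = 6.485 + 0.0402583 = 6.52526 m along the plane.
The resultant acts 0.885 + 0.0402583 = 0.925258 m (along the plate) below the hinge at the top edge, so the moment about the hinge is M = F × 0.925258 = 161.271 × 0.925258 = 149.217 kN·m.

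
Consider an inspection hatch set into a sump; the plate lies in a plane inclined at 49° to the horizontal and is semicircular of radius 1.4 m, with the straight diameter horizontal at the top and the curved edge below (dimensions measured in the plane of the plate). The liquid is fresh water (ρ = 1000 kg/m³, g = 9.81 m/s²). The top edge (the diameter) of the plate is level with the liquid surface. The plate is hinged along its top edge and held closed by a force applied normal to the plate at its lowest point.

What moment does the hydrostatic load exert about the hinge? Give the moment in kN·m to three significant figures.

γ = ρg = 1000 × 9.81 = 9810 N/m³ = 9.81 kN/m³.
Let θ = 49° be the plate's angle to the horizontal; measure y along the incline from where the plane meets the free surface. Vertical depth h = y·sinθ with sinθ = 0.754710.
The centroid of a semicircle lies 4r/(3π) = 0.594178 m from the diameter, here below the top edge, so y_c = 0.594178 m and h_c = 0.594178 × 0.754710 = 0.448432 m.
A = πr²/2 = π × 1.4²/2 = 3.07876 m².
Resultant F = γ·h_c·A = 9.81 × 0.448432 × 3.07876 = 13.5438 kN.
I_c = (π/8 − 8/(9π))·r⁴ = 0.109757 × 1.4⁴ = 0.421642 m⁴.
Centre of pressure: y_p = y_c + I_c/(y_c·A) = 0.594178 + 0.421642/(0.594178 × 3.07876) = 0.594178 + 0.23049 = 0.824668 m along the plane.
The resultant acts 0.594178 + 0.23049 = 0.824668 m (along the plate) below the hinge at the top edge, so the moment about the hinge is M = F × 0.824668 = 13.5438 × 0.824668 = 11.1691 kN·m.

M ≈ 11.2 kN·m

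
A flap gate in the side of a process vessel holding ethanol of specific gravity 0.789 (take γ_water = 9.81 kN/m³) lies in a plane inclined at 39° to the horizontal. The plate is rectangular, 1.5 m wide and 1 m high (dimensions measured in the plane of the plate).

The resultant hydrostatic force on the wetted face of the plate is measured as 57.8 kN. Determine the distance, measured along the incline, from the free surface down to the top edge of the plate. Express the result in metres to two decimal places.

γ = 0.789 × 9.81 = 7.74009 kN/m³.
A = 1.5 × 1 = 1.5 m².
From F = γ·h_c·A, the centroid depth is h_c = 57.8/(7.74009 × 1.5) = 4.97841 m.
Let θ = 39° be the plate's angle to the horizontal; measure y along the incline from where the plane meets the free surface. Vertical depth h = y·sinθ with sinθ = 0.629320.
Along the incline, y_c = h_c/sinθ = 4.97841/0.629320 = 7.91078 m.
The centroid lies 1/2 = 0.5 m below the top edge, so the top edge sits at y_top = 7.91078 − 0.5 = 7.41078 m along the incline.

y_top ≈ 7.41 m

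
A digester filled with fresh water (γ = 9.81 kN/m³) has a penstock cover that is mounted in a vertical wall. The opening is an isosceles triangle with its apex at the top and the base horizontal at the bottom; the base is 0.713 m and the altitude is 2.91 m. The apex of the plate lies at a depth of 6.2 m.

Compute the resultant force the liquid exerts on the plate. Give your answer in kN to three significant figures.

F ≈ 82.8 kN

γ = 9.81 kN/m³.
With the apex up, the centroid sits 2h/3 = 2 × 2.91/3 = 1.94 m below the apex, so the centroid depth is h_c = 6.2 + 1.94 = 8.14 m.
A = ½ × 0.713 × 2.91 = 1.03741 m².
Resultant F = γ·h_c·A = 9.81 × 8.14 × 1.03741 = 82.8407 kN.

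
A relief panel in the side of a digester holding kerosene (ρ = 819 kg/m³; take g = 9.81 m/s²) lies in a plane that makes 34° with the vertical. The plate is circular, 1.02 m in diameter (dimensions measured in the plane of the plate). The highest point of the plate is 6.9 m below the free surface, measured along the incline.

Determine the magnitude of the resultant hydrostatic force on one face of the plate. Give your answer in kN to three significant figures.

F ≈ 40.3 kN

γ = ρg = 819 × 9.81 / 1000 = 8.03439 kN/m³.
The plate makes 34° with the vertical, i.e. θ = 90° − 34° = 56° to the horizontal. Measuring y along the incline from the free-surface line, vertical depth h = y·sinθ with sinθ = 0.829038.
The centroid is at the centre, 0.51 m below the top of the plate, so y_c = 6.9 + 0.51 = 7.41 m and h_c = 7.41 × 0.829038 = 6.14317 m.
A = π(0.51)² = 0.817128 m².
Resultant F = γ·h_c·A = 8.03439 × 6.14317 × 0.817128 = 40.3307 kN.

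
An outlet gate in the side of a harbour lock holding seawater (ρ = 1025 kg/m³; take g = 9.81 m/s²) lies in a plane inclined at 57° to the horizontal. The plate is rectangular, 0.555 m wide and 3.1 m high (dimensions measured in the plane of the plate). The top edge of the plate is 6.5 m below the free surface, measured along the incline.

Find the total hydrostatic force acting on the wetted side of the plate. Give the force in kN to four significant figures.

F ≈ 116.8 kN

γ = ρg = 1025 × 9.81 / 1000 = 10.05525 kN/m³.
Let θ = 57° be the plate's angle to the horizontal; measure y along the incline from where the plane meets the free surface. Vertical depth h = y·sinθ with sinθ = 0.838671.
The centroid lies 3.1/2 = 1.55 m below the top edge, so y_c = 6.5 + 1.55 = 8.05 m and h_c = 8.05 × 0.838671 = 6.7513 m.
A = 0.555 × 3.1 = 1.7205 m².
Resultant F = γ·h_c·A = 10.05525 × 6.7513 × 1.7205 = 116.798 kN.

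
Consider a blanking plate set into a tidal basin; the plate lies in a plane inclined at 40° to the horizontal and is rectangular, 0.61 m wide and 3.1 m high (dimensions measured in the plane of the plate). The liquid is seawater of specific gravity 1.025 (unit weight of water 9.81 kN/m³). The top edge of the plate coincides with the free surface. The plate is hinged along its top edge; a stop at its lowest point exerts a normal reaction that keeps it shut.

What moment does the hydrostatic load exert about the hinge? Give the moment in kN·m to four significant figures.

M ≈ 39.15 kN·m

γ = 1.025 × 9.81 = 10.05525 kN/m³.
Let θ = 40° be the plate's angle to the horizontal; measure y along the incline from where the plane meets the free surface. Vertical depth h = y·sinθ with sinθ = 0.642788.
The centroid lies 3.1/2 = 1.55 m below the top edge, so y_c = 1.55 m and h_c = 1.55 × 0.642788 = 0.996321 m.
A = 0.61 × 3.1 = 1.891 m².
Resultant F = γ·h_c·A = 10.05525 × 0.996321 × 1.891 = 18.9445 kN.
I_c = b·h³/12 = 0.61 × 3.1³/12 = 1.51438 m⁴.
Centre of pressure: y_p = y_c + I_c/(y_c·A) = 1.55 + 1.51438/(1.55 × 1.891) = 1.55 + 0.516668 = 2.06667 m along the plane.
The resultant acts 1.55 + 0.516668 = 2.06667 m (along the plate) below the hinge at the top edge, so the moment about the hinge is M = F × 2.06667 = 18.9445 × 2.06667 = 39.152 kN·m.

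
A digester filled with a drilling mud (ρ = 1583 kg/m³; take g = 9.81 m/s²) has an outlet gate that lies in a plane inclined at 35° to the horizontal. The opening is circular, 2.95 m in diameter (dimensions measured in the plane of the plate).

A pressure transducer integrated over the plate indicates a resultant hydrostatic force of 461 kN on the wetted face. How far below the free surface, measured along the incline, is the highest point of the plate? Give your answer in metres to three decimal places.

y_top ≈ 6.097 m

γ = ρg = 1583 × 9.81 / 1000 = 15.52923 kN/m³.
A = π(1.475)² = 6.83493 m².
From F = γ·h_c·A, the centroid depth is h_c = 461/(15.52923 × 6.83493) = 4.34327 m.
Let θ = 35° be the plate's angle to the horizontal; measure y along the incline from where the plane meets the free surface. Vertical depth h = y·sinθ with sinθ = 0.573576.
Along the incline, y_c = h_c/sinθ = 4.34327/0.573576 = 7.57227 m.
The centroid is at the centre, 1.475 m below the top of the plate, so the highest point sits at y_top = 7.57227 − 1.475 = 6.09727 m along the incline.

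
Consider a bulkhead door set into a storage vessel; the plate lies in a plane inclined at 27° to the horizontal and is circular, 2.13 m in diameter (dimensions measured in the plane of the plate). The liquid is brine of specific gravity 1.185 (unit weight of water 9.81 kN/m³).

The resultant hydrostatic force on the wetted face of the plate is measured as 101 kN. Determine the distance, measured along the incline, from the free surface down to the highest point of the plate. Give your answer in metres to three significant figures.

γ = 1.185 × 9.81 = 11.62485 kN/m³.
A = π(1.065)² = 3.56327 m².
From F = γ·h_c·A, the centroid depth is h_c = 101/(11.62485 × 3.56327) = 2.43829 m.
Let θ = 27° be the plate's angle to the horizontal; measure y along the incline from where the plane meets the free surface. Vertical depth h = y·sinθ with sinθ = 0.453990.
Along the incline, y_c = h_c/sinθ = 2.43829/0.453990 = 5.3708 m.
The centroid is at the centre, 1.065 m below the top of the plate, so the highest point sits at y_top = 5.3708 − 1.065 = 4.3058 m along the incline.

y_top ≈ 4.31 m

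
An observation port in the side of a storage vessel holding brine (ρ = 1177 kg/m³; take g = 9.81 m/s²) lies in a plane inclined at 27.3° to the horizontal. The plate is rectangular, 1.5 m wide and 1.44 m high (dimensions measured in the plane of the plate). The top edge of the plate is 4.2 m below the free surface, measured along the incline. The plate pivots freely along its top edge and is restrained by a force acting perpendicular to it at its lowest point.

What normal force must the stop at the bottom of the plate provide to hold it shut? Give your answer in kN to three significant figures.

P ≈ 29.5 kN

γ = ρg = 1177 × 9.81 / 1000 = 11.54637 kN/m³.
Let θ = 27.3° be the plate's angle to the horizontal; measure y along the incline from where the plane meets the free surface. Vertical depth h = y·sinθ with sinθ = 0.458650.
The centroid lies 1.44/2 = 0.72 m below the top edge, so y_c = 4.2 + 0.72 = 4.92 m and h_c = 4.92 × 0.458650 = 2.25656 m.
A = 1.5 × 1.44 = 2.16 m².
Resultant F = γ·h_c·A = 11.54637 × 2.25656 × 2.16 = 56.279 kN.
I_c = b·h³/12 = 1.5 × 1.44³/12 = 0.373248 m⁴.
Centre of pressure: y_p = y_c + I_c/(y_c·A) = 4.92 + 0.373248/(4.92 × 2.16) = 4.92 + 0.035122 = 4.95512 m along the plane.
The resultant acts 0.72 + 0.035122 = 0.755122 m (along the plate) below the hinge at the top edge, so the moment about the hinge is M = F × 0.755122 = 56.279 × 0.755122 = 42.4975 kN·m.
A normal force at the bottom, 1.44 m from the hinge, must supply this moment: P = 42.4975/1.44 = 29.5122 kN.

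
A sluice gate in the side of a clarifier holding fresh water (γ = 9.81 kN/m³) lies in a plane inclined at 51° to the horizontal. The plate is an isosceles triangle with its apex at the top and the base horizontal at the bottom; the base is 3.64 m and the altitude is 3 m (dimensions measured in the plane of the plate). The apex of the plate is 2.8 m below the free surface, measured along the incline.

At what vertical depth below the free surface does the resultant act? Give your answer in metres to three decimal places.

h_p = 3.811 m

γ = 9.81 kN/m³.
Let θ = 51° be the plate's angle to the horizontal; measure y along the incline from where the plane meets the free surface. Vertical depth h = y·sinθ with sinθ = 0.777146.
With the apex up, the centroid sits 2h/3 = 2 × 3/3 = 2 m below the apex, so y_c = 2.8 + 2 = 4.8 m and h_c = 4.8 × 0.777146 = 3.7303 m.
A = ½ × 3.64 × 3 = 5.46 m².
Resultant F = γ·h_c·A = 9.81 × 3.7303 × 5.46 = 199.805 kN.
I_c = b·h³/36 = 3.64 × 3³/36 = 2.73 m⁴.
Centre of pressure: y_p = y_c + I_c/(y_c·A) = 4.8 + 2.73/(4.8 × 5.46) = 4.8 + 0.104167 = 4.90417 m along the plane.
Vertically, h_p = y_p·sinθ = 4.90417 × 0.777146 = 3.81126 m.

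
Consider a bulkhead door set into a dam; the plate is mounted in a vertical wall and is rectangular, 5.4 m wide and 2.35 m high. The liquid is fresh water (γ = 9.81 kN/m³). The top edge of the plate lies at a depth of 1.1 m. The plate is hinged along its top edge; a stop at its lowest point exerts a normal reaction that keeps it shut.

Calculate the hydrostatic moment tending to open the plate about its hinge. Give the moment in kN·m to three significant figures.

γ = 9.81 kN/m³.
The centroid lies 2.35/2 = 1.175 m below the top edge, so the centroid depth is h_c = 1.1 + 1.175 = 2.275 m.
A = 5.4 × 2.35 = 12.69 m².
Resultant F = γ·h_c·A = 9.81 × 2.275 × 12.69 = 283.212 kN.
I_c = b·h³/12 = 5.4 × 2.35³/12 = 5.84004 m⁴.
Centre of pressure: y_p = y_c + I_c/(y_c·A) = 2.275 + 5.84004/(2.275 × 12.69) = 2.275 + 0.202289 = 2.47729 m along the plane.
The resultant acts 1.175 + 0.202289 = 1.37729 m (along the plate) below the hinge at the top edge, so the moment about the hinge is M = F × 1.37729 = 283.212 × 1.37729 = 390.065 kN·m.

M ≈ 390 kN·m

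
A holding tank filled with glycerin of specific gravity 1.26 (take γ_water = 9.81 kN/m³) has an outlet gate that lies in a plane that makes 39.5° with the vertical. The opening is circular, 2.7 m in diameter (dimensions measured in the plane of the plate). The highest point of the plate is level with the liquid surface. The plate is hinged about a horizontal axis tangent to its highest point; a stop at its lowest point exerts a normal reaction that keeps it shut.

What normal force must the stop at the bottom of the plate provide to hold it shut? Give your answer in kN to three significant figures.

P ≈ 46.1 kN

γ = 1.26 × 9.81 = 12.3606 kN/m³.
The plate makes 39.5° with the vertical, i.e. θ = 90° − 39.5° = 50.5° to the horizontal. Measuring y along the incline from the free-surface line, vertical depth h = y·sinθ with sinθ = 0.771625.
The centroid is at the centre, 1.35 m below the top of the plate, so y_c = 1.35 m and h_c = 1.35 × 0.771625 = 1.04169 m.
A = π(1.35)² = 5.72555 m².
Resultant F = γ·h_c·A = 12.3606 × 1.04169 × 5.72555 = 73.7217 kN.
I_c = πr⁴/4 = π × 1.35⁴/4 = 2.6087 m⁴.
Centre of pressure: y_p = y_c + I_c/(y_c·A) = 1.35 + 2.6087/(1.35 × 5.72555) = 1.35 + 0.3375 = 1.6875 m along the plane.
The resultant acts 1.35 + 0.3375 = 1.6875 m (along the plate) below the hinge at the top edge, so the moment about the hinge is M = F × 1.6875 = 73.7217 × 1.6875 = 124.405 kN·m.
A normal force at the bottom, 2.7 m from the hinge, must supply this moment: P = 124.405/2.7 = 46.0759 kN.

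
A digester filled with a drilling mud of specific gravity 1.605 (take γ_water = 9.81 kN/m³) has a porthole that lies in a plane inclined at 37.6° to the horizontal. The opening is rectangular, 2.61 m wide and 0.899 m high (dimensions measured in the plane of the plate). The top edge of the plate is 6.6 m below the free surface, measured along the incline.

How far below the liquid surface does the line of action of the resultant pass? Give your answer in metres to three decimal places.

h_p = 4.307 m

γ = 1.605 × 9.81 = 15.74505 kN/m³.
Let θ = 37.6° be the plate's angle to the horizontal; measure y along the incline from where the plane meets the free surface. Vertical depth h = y·sinθ with sinθ = 0.610145.
The centroid lies 0.899/2 = 0.4495 m below the top edge, so y_c = 6.6 + 0.4495 = 7.0495 m and h_c = 7.0495 × 0.610145 = 4.30122 m.
A = 2.61 × 0.899 = 2.34639 m².
Resultant F = γ·h_c·A = 15.74505 × 4.30122 × 2.34639 = 158.904 kN.
I_c = b·h³/12 = 2.61 × 0.899³/12 = 0.15803 m⁴.
Centre of pressure: y_p = y_c + I_c/(y_c·A) = 7.0495 + 0.15803/(7.0495 × 2.34639) = 7.0495 + 0.00955391 = 7.05905 m along the plane.
Vertically, h_p = y_p·sinθ = 7.05905 × 0.610145 = 4.30704 m.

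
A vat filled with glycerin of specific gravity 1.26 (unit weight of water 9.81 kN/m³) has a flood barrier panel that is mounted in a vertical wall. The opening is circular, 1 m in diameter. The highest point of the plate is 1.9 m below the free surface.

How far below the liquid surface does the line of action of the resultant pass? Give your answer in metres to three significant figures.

γ = 1.26 × 9.81 = 12.3606 kN/m³.
The centroid is at the centre, 0.5 m below the top of the plate, so the centroid depth is h_c = 1.9 + 0.5 = 2.4 m.
A = π(0.5)² = 0.785398 m².
Resultant F = γ·h_c·A = 12.3606 × 2.4 × 0.785398 = 23.2992 kN.
I_c = πr⁴/4 = π × 0.5⁴/4 = 0.0490874 m⁴.
Centre of pressure: y_p = y_c + I_c/(y_c·A) = 2.4 + 0.0490874/(2.4 × 0.785398) = 2.4 + 0.0260417 = 2.42604 m along the plane.

h_p = 2.43 m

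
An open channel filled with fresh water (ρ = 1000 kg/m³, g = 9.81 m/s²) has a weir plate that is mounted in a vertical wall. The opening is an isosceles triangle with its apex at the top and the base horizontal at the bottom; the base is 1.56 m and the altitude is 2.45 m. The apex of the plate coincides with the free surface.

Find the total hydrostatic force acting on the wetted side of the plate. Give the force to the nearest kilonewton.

γ = ρg = 1000 × 9.81 = 9810 N/m³ = 9.81 kN/m³.
With the apex up, the centroid sits 2h/3 = 2 × 2.45/3 = 1.63333 m below the apex, so the centroid depth is h_c = 1.63333 m.
A = ½ × 1.56 × 2.45 = 1.911 m².
Resultant F = γ·h_c·A = 9.81 × 1.63333 × 1.911 = 30.6199 kN.

F ≈ 31 kN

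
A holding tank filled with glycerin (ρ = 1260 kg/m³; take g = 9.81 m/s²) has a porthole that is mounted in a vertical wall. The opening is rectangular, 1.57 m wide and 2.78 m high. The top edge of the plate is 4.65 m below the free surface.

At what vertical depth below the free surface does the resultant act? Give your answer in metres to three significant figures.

γ = ρg = 1260 × 9.81 / 1000 = 12.3606 kN/m³.
The centroid lies 2.78/2 = 1.39 m below the top edge, so the centroid depth is h_c = 4.65 + 1.39 = 6.04 m.
A = 1.57 × 2.78 = 4.3646 m².
Resultant F = γ·h_c·A = 12.3606 × 6.04 × 4.3646 = 325.852 kN.
I_c = b·h³/12 = 1.57 × 2.78³/12 = 2.81095 m⁴.
Centre of pressure: y_p = y_c + I_c/(y_c·A) = 6.04 + 2.81095/(6.04 × 4.3646) = 6.04 + 0.106628 = 6.14663 m along the plane.

h_p = 6.15 m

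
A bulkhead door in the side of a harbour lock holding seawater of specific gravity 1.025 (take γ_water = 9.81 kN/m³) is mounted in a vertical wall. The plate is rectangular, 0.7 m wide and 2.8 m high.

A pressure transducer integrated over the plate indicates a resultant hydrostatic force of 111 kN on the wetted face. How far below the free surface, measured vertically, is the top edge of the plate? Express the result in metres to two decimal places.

d_top ≈ 4.23 m

γ = 1.025 × 9.81 = 10.05525 kN/m³.
A = 0.7 × 2.8 = 1.96 m².
From F = γ·h_c·A, the centroid depth is h_c = 111/(10.05525 × 1.96) = 5.63215 m.
The centroid lies 2.8/2 = 1.4 m below the top edge, so the top edge sits at h_top = 5.63215 − 1.4 = 4.23215 m below the surface.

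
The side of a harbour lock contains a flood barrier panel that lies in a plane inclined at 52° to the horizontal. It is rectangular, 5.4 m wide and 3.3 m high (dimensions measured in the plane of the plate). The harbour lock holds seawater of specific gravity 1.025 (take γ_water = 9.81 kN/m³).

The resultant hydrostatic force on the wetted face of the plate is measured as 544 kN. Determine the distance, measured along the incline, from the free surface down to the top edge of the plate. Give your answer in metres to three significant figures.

y_top ≈ 2.20 m

γ = 1.025 × 9.81 = 10.05525 kN/m³.
A = 5.4 × 3.3 = 17.82 m².
From F = γ·h_c·A, the centroid depth is h_c = 544/(10.05525 × 17.82) = 3.03598 m.
Let θ = 52° be the plate's angle to the horizontal; measure y along the incline from where the plane meets the free surface. Vertical depth h = y·sinθ with sinθ = 0.788011.
Along the incline, y_c = h_c/sinθ = 3.03598/0.788011 = 3.85271 m.
The centroid lies 3.3/2 = 1.65 m below the top edge, so the top edge sits at y_top = 3.85271 − 1.65 = 2.20271 m along the incline.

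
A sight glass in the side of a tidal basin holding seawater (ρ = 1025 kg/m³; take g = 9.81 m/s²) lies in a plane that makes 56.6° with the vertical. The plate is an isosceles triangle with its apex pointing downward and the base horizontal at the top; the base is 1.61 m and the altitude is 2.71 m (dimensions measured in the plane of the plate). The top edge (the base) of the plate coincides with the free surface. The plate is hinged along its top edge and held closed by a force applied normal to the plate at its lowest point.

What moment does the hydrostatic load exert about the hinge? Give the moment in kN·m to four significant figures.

M ≈ 14.78 kN·m

γ = ρg = 1025 × 9.81 / 1000 = 10.05525 kN/m³.
The plate makes 56.6° with the vertical, i.e. θ = 90° − 56.6° = 33.4° to the horizontal. Measuring y along the incline from the free-surface line, vertical depth h = y·sinθ with sinθ = 0.550481.
With the apex down, the centroid sits h/3 = 2.71/3 = 0.903333 m below the base (the top edge), so y_c = 0.903333 m and h_c = 0.903333 × 0.550481 = 0.497268 m.
A = ½ × 1.61 × 2.71 = 2.18155 m².
Resultant F = γ·h_c·A = 10.05525 × 0.497268 × 2.18155 = 10.9081 kN.
I_c = b·h³/36 = 1.61 × 2.71³/36 = 0.890085 m⁴.
Centre of pressure: y_p = y_c + I_c/(y_c·A) = 0.903333 + 0.890085/(0.903333 × 2.18155) = 0.903333 + 0.451667 = 1.355 m along the plane.
The resultant acts 0.903333 + 0.451667 = 1.355 m (along the plate) below the hinge at the top edge, so the moment about the hinge is M = F × 1.355 = 10.9081 × 1.355 = 14.7805 kN·m.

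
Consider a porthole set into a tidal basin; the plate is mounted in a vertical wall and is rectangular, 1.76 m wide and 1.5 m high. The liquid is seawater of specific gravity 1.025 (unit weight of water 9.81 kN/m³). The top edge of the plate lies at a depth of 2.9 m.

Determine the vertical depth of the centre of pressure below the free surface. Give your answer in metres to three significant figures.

h_p = 3.70 m

γ = 1.025 × 9.81 = 10.05525 kN/m³.
The centroid lies 1.5/2 = 0.75 m below the top edge, so the centroid depth is h_c = 2.9 + 0.75 = 3.65 m.
A = 1.76 × 1.5 = 2.64 m².
Resultant F = γ·h_c·A = 10.05525 × 3.65 × 2.64 = 96.8924 kN.
I_c = b·h³/12 = 1.76 × 1.5³/12 = 0.495 m⁴.
Centre of pressure: y_p = y_c + I_c/(y_c·A) = 3.65 + 0.495/(3.65 × 2.64) = 3.65 + 0.0513699 = 3.70137 m along the plane.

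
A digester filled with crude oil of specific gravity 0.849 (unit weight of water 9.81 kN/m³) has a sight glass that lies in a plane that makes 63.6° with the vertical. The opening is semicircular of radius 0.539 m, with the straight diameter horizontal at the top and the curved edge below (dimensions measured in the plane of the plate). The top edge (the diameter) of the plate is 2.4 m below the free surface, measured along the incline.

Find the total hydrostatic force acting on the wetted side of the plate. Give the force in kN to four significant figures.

F ≈ 4.443 kN

γ = 0.849 × 9.81 = 8.32869 kN/m³.
The plate makes 63.6° with the vertical, i.e. θ = 90° − 63.6° = 26.4° to the horizontal. Measuring y along the incline from the free-surface line, vertical depth h = y·sinθ with sinθ = 0.444635.
The centroid of a semicircle lies 4r/(3π) = 0.228759 m from the diameter, here below the top edge, so y_c = 2.4 + 0.228759 = 2.62876 m and h_c = 2.62876 × 0.444635 = 1.16884 m.
A = πr²/2 = π × 0.539²/2 = 0.456349 m².
Resultant F = γ·h_c·A = 8.32869 × 1.16884 × 0.456349 = 4.44251 kN.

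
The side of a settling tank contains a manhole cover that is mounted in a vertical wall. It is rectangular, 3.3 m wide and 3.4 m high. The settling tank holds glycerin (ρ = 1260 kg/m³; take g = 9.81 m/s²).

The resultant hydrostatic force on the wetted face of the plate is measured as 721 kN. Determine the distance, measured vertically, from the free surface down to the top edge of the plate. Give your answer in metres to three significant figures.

d_top ≈ 3.50 m

γ = ρg = 1260 × 9.81 / 1000 = 12.3606 kN/m³.
A = 3.3 × 3.4 = 11.22 m².
From F = γ·h_c·A, the centroid depth is h_c = 721/(12.3606 × 11.22) = 5.1988 m.
The centroid lies 3.4/2 = 1.7 m below the top edge, so the top edge sits at h_top = 5.1988 − 1.7 = 3.4988 m below the surface.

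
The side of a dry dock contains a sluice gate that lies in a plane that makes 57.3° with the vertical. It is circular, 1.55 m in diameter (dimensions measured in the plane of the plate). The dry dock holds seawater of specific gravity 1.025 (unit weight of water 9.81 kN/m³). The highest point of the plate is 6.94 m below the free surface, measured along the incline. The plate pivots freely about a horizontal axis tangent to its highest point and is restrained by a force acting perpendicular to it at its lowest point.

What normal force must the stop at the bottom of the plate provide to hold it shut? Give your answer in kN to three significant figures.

γ = 1.025 × 9.81 = 10.05525 kN/m³.
The plate makes 57.3° with the vertical, i.e. θ = 90° − 57.3° = 32.7° to the horizontal. Measuring y along the incline from the free-surface line, vertical depth h = y·sinθ with sinθ = 0.540240.
The centroid is at the centre, 0.775 m below the top of the plate, so y_c = 6.94 + 0.775 = 7.715 m and h_c = 7.715 × 0.540240 = 4.16795 m.
A = π(0.775)² = 1.88692 m².
Resultant F = γ·h_c·A = 10.05525 × 4.16795 × 1.88692 = 79.0804 kN.
I_c = πr⁴/4 = π × 0.775⁴/4 = 0.283333 m⁴.
Centre of pressure: y_p = y_c + I_c/(y_c·A) = 7.715 + 0.283333/(7.715 × 1.88692) = 7.715 + 0.0194629 = 7.73446 m along the plane.
The resultant acts 0.775 + 0.0194629 = 0.794463 m (along the plate) below the hinge at the top edge, so the moment about the hinge is M = F × 0.794463 = 79.0804 × 0.794463 = 62.8265 kN·m.
A normal force at the bottom, 1.55 m from the hinge, must supply this moment: P = 62.8265/1.55 = 40.5332 kN.

P ≈ 40.5 kN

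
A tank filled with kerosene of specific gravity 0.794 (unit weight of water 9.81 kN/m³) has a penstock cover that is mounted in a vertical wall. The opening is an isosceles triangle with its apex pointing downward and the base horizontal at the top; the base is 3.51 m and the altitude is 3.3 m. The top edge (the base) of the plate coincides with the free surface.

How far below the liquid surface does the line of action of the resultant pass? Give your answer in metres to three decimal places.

γ = 0.794 × 9.81 = 7.78914 kN/m³.
With the apex down, the centroid sits h/3 = 3.3/3 = 1.1 m below the base (the top edge), so the centroid depth is h_c = 1.1 m.
A = ½ × 3.51 × 3.3 = 5.7915 m².
Resultant F = γ·h_c·A = 7.78914 × 1.1 × 5.7915 = 49.6219 kN.
I_c = b·h³/36 = 3.51 × 3.3³/36 = 3.50386 m⁴.
Centre of pressure: y_p = y_c + I_c/(y_c·A) = 1.1 + 3.50386/(1.1 × 5.7915) = 1.1 + 0.55 = 1.65 m along the plane.

h_p = 1.650 m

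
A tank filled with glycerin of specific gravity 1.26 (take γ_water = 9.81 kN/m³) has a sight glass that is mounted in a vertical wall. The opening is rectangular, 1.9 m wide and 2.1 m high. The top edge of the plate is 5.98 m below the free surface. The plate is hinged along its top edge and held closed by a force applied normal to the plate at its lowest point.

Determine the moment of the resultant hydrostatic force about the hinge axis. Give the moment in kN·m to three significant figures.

M ≈ 382 kN·m

γ = 1.26 × 9.81 = 12.3606 kN/m³.
The centroid lies 2.1/2 = 1.05 m below the top edge, so the centroid depth is h_c = 5.98 + 1.05 = 7.03 m.
A = 1.9 × 2.1 = 3.99 m².
Resultant F = γ·h_c·A = 12.3606 × 7.03 × 3.99 = 346.711 kN.
I_c = b·h³/12 = 1.9 × 2.1³/12 = 1.46633 m⁴.
Centre of pressure: y_p = y_c + I_c/(y_c·A) = 7.03 + 1.46633/(7.03 × 3.99) = 7.03 + 0.0522761 = 7.08228 m along the plane.
The resultant acts 1.05 + 0.0522761 = 1.10228 m (along the plate) below the hinge at the top edge, so the moment about the hinge is M = F × 1.10228 = 346.711 × 1.10228 = 382.173 kN·m.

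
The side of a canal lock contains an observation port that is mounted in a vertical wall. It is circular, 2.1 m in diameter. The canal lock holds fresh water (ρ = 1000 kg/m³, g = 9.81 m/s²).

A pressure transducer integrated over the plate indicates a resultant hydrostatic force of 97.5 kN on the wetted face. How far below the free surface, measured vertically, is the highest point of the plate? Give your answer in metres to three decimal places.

γ = ρg = 1000 × 9.81 = 9810 N/m³ = 9.81 kN/m³.
A = π(1.05)² = 3.46361 m².
From F = γ·h_c·A, the centroid depth is h_c = 97.5/(9.81 × 3.46361) = 2.8695 m.
The centroid is at the centre, 1.05 m below the top of the plate, so the highest point sits at h_top = 2.8695 − 1.05 = 1.8195 m below the surface.

d_top ≈ 1.820 m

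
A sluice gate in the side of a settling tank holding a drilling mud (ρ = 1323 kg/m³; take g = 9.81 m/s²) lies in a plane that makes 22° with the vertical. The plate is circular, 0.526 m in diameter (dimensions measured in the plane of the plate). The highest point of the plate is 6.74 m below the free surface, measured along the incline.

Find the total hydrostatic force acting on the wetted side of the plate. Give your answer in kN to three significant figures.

γ = ρg = 1323 × 9.81 / 1000 = 12.97863 kN/m³.
The plate makes 22° with the vertical, i.e. θ = 90° − 22° = 68° to the horizontal. Measuring y along the incline from the free-surface line, vertical depth h = y·sinθ with sinθ = 0.927184.
The centroid is at the centre, 0.263 m below the top of the plate, so y_c = 6.74 + 0.263 = 7.003 m and h_c = 7.003 × 0.927184 = 6.49307 m.
A = π(0.263)² = 0.217301 m².
Resultant F = γ·h_c·A = 12.97863 × 6.49307 × 0.217301 = 18.3122 kN.

F ≈ 18.3 kN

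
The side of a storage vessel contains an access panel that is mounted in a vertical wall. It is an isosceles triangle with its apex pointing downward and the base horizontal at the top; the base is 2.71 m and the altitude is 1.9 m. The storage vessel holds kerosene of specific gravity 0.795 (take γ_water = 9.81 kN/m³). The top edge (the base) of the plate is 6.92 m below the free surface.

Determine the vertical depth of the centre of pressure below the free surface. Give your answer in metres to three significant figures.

γ = 0.795 × 9.81 = 7.79895 kN/m³.
With the apex down, the centroid sits h/3 = 1.9/3 = 0.633333 m below the base (the top edge), so the centroid depth is h_c = 6.92 + 0.633333 = 7.55333 m.
A = ½ × 2.71 × 1.9 = 2.5745 m².
Resultant F = γ·h_c·A = 7.79895 × 7.55333 × 2.5745 = 151.659 kN.
I_c = b·h³/36 = 2.71 × 1.9³/36 = 0.51633 m⁴.
Centre of pressure: y_p = y_c + I_c/(y_c·A) = 7.55333 + 0.51633/(7.55333 × 2.5745) = 7.55333 + 0.0265519 = 7.57988 m along the plane.

h_p = 7.58 m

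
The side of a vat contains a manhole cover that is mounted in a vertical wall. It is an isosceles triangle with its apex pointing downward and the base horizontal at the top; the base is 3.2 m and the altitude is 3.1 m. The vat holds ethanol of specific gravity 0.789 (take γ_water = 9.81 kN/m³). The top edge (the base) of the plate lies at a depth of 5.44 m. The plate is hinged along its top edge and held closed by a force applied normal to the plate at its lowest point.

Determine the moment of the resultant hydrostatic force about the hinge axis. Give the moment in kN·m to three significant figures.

γ = 0.789 × 9.81 = 7.74009 kN/m³.
With the apex down, the centroid sits h/3 = 3.1/3 = 1.03333 m below the base (the top edge), so the centroid depth is h_c = 5.44 + 1.03333 = 6.47333 m.
A = ½ × 3.2 × 3.1 = 4.96 m².
Resultant F = γ·h_c·A = 7.74009 × 6.47333 × 4.96 = 248.517 kN.
I_c = b·h³/36 = 3.2 × 3.1³/36 = 2.64809 m⁴.
Centre of pressure: y_p = y_c + I_c/(y_c·A) = 6.47333 + 2.64809/(6.47333 × 4.96) = 6.47333 + 0.0824752 = 6.55581 m along the plane.
The resultant acts 1.03333 + 0.0824752 = 1.11581 m (along the plate) below the hinge at the top edge, so the moment about the hinge is M = F × 1.11581 = 248.517 × 1.11581 = 277.298 kN·m.

M ≈ 277 kN·m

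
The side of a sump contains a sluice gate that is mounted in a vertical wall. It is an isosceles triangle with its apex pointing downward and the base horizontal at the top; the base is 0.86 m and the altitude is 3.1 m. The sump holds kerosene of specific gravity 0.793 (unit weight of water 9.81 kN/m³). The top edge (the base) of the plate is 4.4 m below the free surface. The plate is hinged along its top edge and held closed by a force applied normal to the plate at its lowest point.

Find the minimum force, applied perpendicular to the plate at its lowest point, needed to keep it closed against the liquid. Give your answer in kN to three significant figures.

γ = 0.793 × 9.81 = 7.77933 kN/m³.
With the apex down, the centroid sits h/3 = 3.1/3 = 1.03333 m below the base (the top edge), so the centroid depth is h_c = 4.4 + 1.03333 = 5.43333 m.
A = ½ × 0.86 × 3.1 = 1.333 m².
Resultant F = γ·h_c·A = 7.77933 × 5.43333 × 1.333 = 56.3428 kN.
I_c = b·h³/36 = 0.86 × 3.1³/36 = 0.711674 m⁴.
Centre of pressure: y_p = y_c + I_c/(y_c·A) = 5.43333 + 0.711674/(5.43333 × 1.333) = 5.43333 + 0.0982618 = 5.53159 m along the plane.
The resultant acts 1.03333 + 0.0982618 = 1.13159 m (along the plate) below the hinge at the top edge, so the moment about the hinge is M = F × 1.13159 = 56.3428 × 1.13159 = 63.7569 kN·m.
A normal force at the bottom, 3.1 m from the hinge, must supply this moment: P = 63.7569/3.1 = 20.5667 kN.

P ≈ 20.6 kN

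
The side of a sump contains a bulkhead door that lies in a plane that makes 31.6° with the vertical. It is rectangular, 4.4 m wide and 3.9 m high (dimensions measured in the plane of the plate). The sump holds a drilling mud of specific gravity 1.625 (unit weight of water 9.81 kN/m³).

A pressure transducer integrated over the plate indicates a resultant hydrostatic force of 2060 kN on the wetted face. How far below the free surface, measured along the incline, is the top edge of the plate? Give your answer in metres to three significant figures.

y_top ≈ 6.89 m

γ = 1.625 × 9.81 = 15.94125 kN/m³.
A = 4.4 × 3.9 = 17.16 m².
From F = γ·h_c·A, the centroid depth is h_c = 2060/(15.94125 × 17.16) = 7.53057 m.
The plate makes 31.6° with the vertical, i.e. θ = 90° − 31.6° = 58.4° to the horizontal. Measuring y along the incline from the free-surface line, vertical depth h = y·sinθ with sinθ = 0.851727.
Along the incline, y_c = h_c/sinθ = 7.53057/0.851727 = 8.84153 m.
The centroid lies 3.9/2 = 1.95 m below the top edge, so the top edge sits at y_top = 8.84153 − 1.95 = 6.89153 m along the incline.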